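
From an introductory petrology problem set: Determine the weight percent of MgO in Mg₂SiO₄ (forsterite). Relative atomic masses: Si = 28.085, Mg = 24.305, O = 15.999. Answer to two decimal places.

Formula mass = 140.691 g/mol.
2 Mg → 2.0000 mol MgO per formula unit; M(MgO) = 40.304, so MgO mass = 80.608 g.
80.608/140.691 × 100 = 57.29 wt%.

57.29 wt%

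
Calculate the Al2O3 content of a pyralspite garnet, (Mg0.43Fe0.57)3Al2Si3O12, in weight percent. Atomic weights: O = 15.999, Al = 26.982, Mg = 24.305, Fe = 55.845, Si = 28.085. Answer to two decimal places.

22.31 wt%

Molar mass of (Mg0.43Fe0.57)3Al2Si3O12 = 1.29·24.305 + 1.71·55.845 + 2·26.982 + 3·28.085 + 12·15.999 = 457.055 g/mol.
Each formula unit contains 2 Al, equivalent to 2/2 = 1.0000 mol Al2O3.
M(Al2O3) = 2×26.982 + 3×15.999 = 101.961 g/mol.
Mass of Al2O3 per formula unit = 1.0000 × 101.961 = 101.961 g.
Al2O3 wt% = 101.961 / 457.055 × 100 = 22.31%.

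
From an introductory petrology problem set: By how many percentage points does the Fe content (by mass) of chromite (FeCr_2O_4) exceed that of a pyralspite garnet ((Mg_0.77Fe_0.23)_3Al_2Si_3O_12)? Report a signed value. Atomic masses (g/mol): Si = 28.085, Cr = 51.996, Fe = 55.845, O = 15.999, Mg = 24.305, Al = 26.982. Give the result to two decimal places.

15.88 percentage points

Fe in FeCr_2O_4: molar mass 223.833 g/mol; 1×55.845 = 55.845 g → 24.95 wt%.
Fe in (Mg_0.77Fe_0.23)_3Al_2Si_3O_12: molar mass 424.885 g/mol; 0.69×55.845 = 38.533 g → 9.07 wt%.
Difference = 24.95 − 9.07 = 15.88 percentage points.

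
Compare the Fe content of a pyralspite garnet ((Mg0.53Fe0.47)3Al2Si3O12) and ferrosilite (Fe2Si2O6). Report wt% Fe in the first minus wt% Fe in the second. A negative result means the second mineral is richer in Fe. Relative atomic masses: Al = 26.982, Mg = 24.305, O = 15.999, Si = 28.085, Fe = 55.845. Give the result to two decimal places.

-24.74 percentage points

M((Mg0.53Fe0.47)3Al2Si3O12) = 447.593 g/mol, so wt% Fe = 78.741/447.593 × 100 = 17.59%.
M(Fe2Si2O6) = 263.854 g/mol, so wt% Fe = 111.690/263.854 × 100 = 42.33%.
17.59 − 42.33 = -24.74 pp.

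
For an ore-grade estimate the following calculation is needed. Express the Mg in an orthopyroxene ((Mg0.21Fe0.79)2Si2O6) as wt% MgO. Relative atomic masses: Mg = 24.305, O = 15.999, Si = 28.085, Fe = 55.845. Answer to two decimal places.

M((Mg0.21Fe0.79)2Si2O6) = 250.607 g/mol; M(MgO) = 40.304 g/mol.
Moles MgO per formula unit = 0.42 Mg ÷ 1 = 0.4200.
MgO fraction = (0.4200 × 40.304) / 250.607 = 16.928/250.607 = 0.0675.

6.75 wt%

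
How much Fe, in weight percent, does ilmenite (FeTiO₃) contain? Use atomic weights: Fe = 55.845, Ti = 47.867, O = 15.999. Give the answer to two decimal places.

Molar mass of FeTiO₃: 1*55.845 + 1*47.867 + 3*15.999 = 151.709 g/mol.
Mass of Fe per formula unit: 1 × 55.845 = 55.845 g.
Weight fraction Fe = 55.845 / 151.709 = 0.3681.

36.81 weight percent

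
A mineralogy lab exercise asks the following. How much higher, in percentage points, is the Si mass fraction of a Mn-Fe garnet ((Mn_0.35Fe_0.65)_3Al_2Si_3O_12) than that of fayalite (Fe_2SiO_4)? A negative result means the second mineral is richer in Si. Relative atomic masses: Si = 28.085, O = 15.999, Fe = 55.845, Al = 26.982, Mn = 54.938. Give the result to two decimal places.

M((Mn_0.35Fe_0.65)_3Al_2Si_3O_12) = 496.790 g/mol, so wt% Si = 84.255/496.790 × 100 = 16.96%.
M(Fe_2SiO_4) = 203.771 g/mol, so wt% Si = 28.085/203.771 × 100 = 13.78%.
16.96 − 13.78 = 3.18 pp.

3.18 percentage points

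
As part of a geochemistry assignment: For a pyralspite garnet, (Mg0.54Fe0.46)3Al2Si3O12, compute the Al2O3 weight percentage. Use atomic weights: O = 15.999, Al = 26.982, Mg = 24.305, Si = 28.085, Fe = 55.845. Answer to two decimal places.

Molar mass of (Mg0.54Fe0.46)3Al2Si3O12 = 1.62·24.305 + 1.38·55.845 + 2·26.982 + 3·28.085 + 12·15.999 = 446.647 g/mol.
Each formula unit contains 2 Al, equivalent to 2/2 = 1.0000 mol Al2O3.
M(Al2O3) = 2×26.982 + 3×15.999 = 101.961 g/mol.
Mass of Al2O3 per formula unit = 1.0000 × 101.961 = 101.961 g.
Al2O3 wt% = 101.961 / 446.647 × 100 = 22.83%.

22.83 wt%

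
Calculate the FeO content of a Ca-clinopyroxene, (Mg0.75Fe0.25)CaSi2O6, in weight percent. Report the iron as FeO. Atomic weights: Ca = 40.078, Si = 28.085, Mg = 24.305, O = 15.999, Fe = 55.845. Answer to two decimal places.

8.00 wt%

Formula mass = 224.432 g/mol.
0.25 Fe → 0.2500 mol FeO per formula unit; M(FeO) = 71.844, so FeO mass = 17.961 g.
17.961/224.432 × 100 = 8.00 wt%.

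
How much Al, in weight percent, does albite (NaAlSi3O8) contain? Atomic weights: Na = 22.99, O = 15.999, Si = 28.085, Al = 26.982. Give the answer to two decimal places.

M(NaAlSi3O8) = 262.219 g/mol.
Al contributes 1 × 26.982 = 26.982 g per mole.
26.982/262.219 = 0.1029 → 10.29%.

10.29 weight percent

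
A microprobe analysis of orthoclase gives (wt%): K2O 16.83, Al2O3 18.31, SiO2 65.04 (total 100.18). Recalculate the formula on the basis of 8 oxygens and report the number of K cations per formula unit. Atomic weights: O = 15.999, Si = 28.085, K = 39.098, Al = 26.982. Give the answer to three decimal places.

0.992 K apfu

K2O (M=94.195): mol = 0.17867; K = 0.35734, O = 0.17867.
Al2O3 (M=101.961): mol = 0.17958; Al = 0.35916, O = 0.53874.
SiO2 (M=60.083): mol = 1.08250; Si = 1.08250, O = 2.16500.
ΣO = 2.88241; factor = 8/ΣO = 2.77546.
K apfu = 0.35734 × 2.77546 = 0.992.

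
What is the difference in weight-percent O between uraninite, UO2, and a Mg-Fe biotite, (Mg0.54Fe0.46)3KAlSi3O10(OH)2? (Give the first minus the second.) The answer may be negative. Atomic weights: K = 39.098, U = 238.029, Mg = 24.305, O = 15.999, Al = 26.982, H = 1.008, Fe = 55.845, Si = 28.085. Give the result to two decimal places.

O in UO2: molar mass 270.027 g/mol; 2×15.999 = 31.998 g → 11.85 wt%.
O in (Mg0.54Fe0.46)3KAlSi3O10(OH)2: molar mass 460.779 g/mol; 12×15.999 = 191.988 g → 41.67 wt%.
Difference = 11.85 − 41.67 = -29.82 percentage points.

-29.82 percentage points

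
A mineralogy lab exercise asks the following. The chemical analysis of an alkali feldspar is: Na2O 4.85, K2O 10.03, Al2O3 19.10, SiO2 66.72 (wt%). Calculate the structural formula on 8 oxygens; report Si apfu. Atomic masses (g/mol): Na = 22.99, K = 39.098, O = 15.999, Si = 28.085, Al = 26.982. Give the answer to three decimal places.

2.994 Si apfu

Na2O: 4.85/61.979 = 0.07825 mol → 0.15650 mol Na, 0.07825 mol O.
K2O: 10.03/94.195 = 0.10648 mol → 0.21296 mol K, 0.10648 mol O.
Al2O3: 19.10/101.961 = 0.18733 mol → 0.37466 mol Al, 0.56199 mol O.
SiO2: 66.72/60.083 = 1.11046 mol → 1.11046 mol Si, 2.22092 mol O.
Total oxygen = 2.96764 mol. Normalization factor = 8/2.96764 = 2.69574.
Si per 8 O = 1.11046 × 2.69574 = 2.994.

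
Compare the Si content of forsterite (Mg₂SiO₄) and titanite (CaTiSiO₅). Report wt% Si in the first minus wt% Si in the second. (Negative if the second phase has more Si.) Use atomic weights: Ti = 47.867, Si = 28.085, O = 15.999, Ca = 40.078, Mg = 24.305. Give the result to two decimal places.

First mineral: 28.085 g Si in 140.691 g formula = 19.96 wt% Si.
Second mineral: 28.085 g Si in 196.025 g formula = 14.33 wt% Si.
19.96% − 14.33% gives a difference of 5.63 percentage points.

5.63 percentage points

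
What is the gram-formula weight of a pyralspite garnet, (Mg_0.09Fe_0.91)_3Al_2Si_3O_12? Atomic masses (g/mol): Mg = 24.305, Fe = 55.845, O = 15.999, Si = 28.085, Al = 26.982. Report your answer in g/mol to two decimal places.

The formula mass is the sum 0.27(24.305) + 2.73(55.845) + 2(26.982) + 3(28.085) + 12(15.999).

489.23 g/mol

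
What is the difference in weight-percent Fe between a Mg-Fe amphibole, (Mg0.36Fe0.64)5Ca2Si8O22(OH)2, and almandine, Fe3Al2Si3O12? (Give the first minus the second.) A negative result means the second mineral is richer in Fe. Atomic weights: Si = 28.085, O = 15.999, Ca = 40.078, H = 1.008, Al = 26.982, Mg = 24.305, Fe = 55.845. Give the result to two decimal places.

Fe in (Mg0.36Fe0.64)5Ca2Si8O22(OH)2: molar mass 913.281 g/mol; 3.20×55.845 = 178.704 g → 19.57 wt%.
Fe in Fe3Al2Si3O12: molar mass 497.742 g/mol; 3×55.845 = 167.535 g → 33.66 wt%.
Difference = 19.57 − 33.66 = -14.09 percentage points.

-14.09 percentage points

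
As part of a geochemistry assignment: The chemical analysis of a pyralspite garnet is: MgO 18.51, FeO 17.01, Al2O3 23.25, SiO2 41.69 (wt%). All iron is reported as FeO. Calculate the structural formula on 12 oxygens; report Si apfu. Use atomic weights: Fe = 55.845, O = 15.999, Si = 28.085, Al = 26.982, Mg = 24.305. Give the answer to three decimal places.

3.008 Si apfu

MgO (M=40.304): mol = 0.45926; Mg = 0.45926, O = 0.45926.
FeO (M=71.844): mol = 0.23676; Fe = 0.23676, O = 0.23676.
Al2O3 (M=101.961): mol = 0.22803; Al = 0.45606, O = 0.68409.
SiO2 (M=60.083): mol = 0.69387; Si = 0.69387, O = 1.38774.
ΣO = 2.76785; factor = 12/ΣO = 4.33550.
Si apfu = 0.69387 × 4.33550 = 3.008.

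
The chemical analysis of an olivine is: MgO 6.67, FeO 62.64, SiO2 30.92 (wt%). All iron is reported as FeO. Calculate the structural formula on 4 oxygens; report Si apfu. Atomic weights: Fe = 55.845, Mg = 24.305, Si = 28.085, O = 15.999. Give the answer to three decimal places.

0.996 Si apfu

MgO (M=40.304): mol = 0.16549; Mg = 0.16549, O = 0.16549.
FeO (M=71.844): mol = 0.87189; Fe = 0.87189, O = 0.87189.
SiO2 (M=60.083): mol = 0.51462; Si = 0.51462, O = 1.02924.
ΣO = 2.06662; factor = 4/ΣO = 1.93553.
Si apfu = 0.51462 × 1.93553 = 0.996.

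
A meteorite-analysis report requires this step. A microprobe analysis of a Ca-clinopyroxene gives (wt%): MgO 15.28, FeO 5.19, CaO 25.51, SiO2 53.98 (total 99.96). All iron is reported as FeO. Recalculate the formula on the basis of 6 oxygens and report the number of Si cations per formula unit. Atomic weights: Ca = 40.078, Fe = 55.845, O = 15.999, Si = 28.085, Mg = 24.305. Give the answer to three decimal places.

MgO (M=40.304): mol = 0.37912; Mg = 0.37912, O = 0.37912.
FeO (M=71.844): mol = 0.07224; Fe = 0.07224, O = 0.07224.
CaO (M=56.077): mol = 0.45491; Ca = 0.45491, O = 0.45491.
SiO2 (M=60.083): mol = 0.89842; Si = 0.89842, O = 1.79684.
ΣO = 2.70311; factor = 6/ΣO = 2.21967.
Si apfu = 0.89842 × 2.21967 = 1.994.

1.994 Si apfu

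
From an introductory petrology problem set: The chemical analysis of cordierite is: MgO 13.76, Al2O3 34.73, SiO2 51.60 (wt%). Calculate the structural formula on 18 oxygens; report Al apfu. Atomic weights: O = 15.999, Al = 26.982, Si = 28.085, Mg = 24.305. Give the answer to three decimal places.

3.980 Al apfu

13.76 wt% MgO ÷ 40.304 g/mol = 0.34141 mol, giving 0.34141 Mg and 0.34141 O.
34.73 wt% Al2O3 ÷ 101.961 g/mol = 0.34062 mol, giving 0.68124 Al and 1.02186 O.
51.60 wt% SiO2 ÷ 60.083 g/mol = 0.85881 mol, giving 0.85881 Si and 1.71762 O.
Oxygen sums to 3.08089; scaling by 18/3.08089 = 5.84247 puts the formula on 18 O.
Al: 0.68124 × 5.84247 = 3.980 atoms per formula unit.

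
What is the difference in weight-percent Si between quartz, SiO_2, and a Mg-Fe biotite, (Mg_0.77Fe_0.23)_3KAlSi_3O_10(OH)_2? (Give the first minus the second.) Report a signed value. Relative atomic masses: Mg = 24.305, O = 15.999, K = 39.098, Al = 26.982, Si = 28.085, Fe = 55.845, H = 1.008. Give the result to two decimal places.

M(SiO_2) = 60.083 g/mol, so wt% Si = 28.085/60.083 × 100 = 46.74%.
M((Mg_0.77Fe_0.23)_3KAlSi_3O_10(OH)_2) = 439.017 g/mol, so wt% Si = 84.255/439.017 × 100 = 19.19%.
46.74 − 19.19 = 27.55 pp.

27.55 percentage points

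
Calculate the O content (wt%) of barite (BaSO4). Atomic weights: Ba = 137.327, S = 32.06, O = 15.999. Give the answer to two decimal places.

Molar mass of BaSO4: 1*137.327 + 1*32.06 + 4*15.999 = 233.383 g/mol.
Mass of O per formula unit: 4 × 15.999 = 63.996 g.
Weight fraction O = 63.996 / 233.383 = 0.2742.

27.42 wt%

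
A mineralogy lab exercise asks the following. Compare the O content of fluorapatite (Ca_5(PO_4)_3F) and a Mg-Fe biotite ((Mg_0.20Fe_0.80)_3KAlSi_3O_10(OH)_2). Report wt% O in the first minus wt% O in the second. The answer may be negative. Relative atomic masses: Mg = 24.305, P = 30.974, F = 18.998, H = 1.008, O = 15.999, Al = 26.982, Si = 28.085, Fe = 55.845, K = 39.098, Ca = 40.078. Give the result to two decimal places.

-0.88 percentage points

M(Ca_5(PO_4)_3F) = 504.298 g/mol, so wt% O = 191.988/504.298 × 100 = 38.07%.
M((Mg_0.20Fe_0.80)_3KAlSi_3O_10(OH)_2) = 492.950 g/mol, so wt% O = 191.988/492.950 × 100 = 38.95%.
38.07 − 38.95 = -0.88 pp.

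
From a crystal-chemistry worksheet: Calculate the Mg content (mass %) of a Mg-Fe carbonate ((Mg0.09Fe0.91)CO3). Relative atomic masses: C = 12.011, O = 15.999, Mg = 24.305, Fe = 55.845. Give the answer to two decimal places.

Molar mass of (Mg0.09Fe0.91)CO3: 0.09·24.305 + 0.91·55.845 + 1·12.011 + 3·15.999 = 113.014 g/mol.
Mass of Mg per formula unit: 0.09 × 24.305 = 2.187 g.
Weight fraction Mg = 2.187 / 113.014 = 0.0194.

1.94 mass %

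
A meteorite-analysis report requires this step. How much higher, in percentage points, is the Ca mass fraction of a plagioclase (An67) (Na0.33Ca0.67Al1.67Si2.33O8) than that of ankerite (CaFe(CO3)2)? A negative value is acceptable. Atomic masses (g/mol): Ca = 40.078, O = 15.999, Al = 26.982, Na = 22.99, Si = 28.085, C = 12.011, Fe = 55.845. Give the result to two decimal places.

-8.72 percentage points

Ca in Na0.33Ca0.67Al1.67Si2.33O8: molar mass 272.929 g/mol; 0.67×40.078 = 26.852 g → 9.84 wt%.
Ca in CaFe(CO3)2: molar mass 215.939 g/mol; 1×40.078 = 40.078 g → 18.56 wt%.
Difference = 9.84 − 18.56 = -8.72 percentage points.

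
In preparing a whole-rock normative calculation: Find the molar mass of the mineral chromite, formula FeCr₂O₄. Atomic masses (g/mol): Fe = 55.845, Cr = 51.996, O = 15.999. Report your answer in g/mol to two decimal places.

223.83 g/mol

The formula mass is the sum 1*55.845 + 2*51.996 + 4*15.999.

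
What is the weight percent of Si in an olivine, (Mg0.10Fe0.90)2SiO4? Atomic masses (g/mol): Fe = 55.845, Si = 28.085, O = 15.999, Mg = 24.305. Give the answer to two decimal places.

Molar mass of (Mg0.10Fe0.90)2SiO4: 0.20*24.305 + 1.80*55.845 + 1*28.085 + 4*15.999 = 197.463 g/mol.
Mass of Si per formula unit: 1 × 28.085 = 28.085 g.
Weight fraction Si = 28.085 / 197.463 = 0.1422.

14.22 wt%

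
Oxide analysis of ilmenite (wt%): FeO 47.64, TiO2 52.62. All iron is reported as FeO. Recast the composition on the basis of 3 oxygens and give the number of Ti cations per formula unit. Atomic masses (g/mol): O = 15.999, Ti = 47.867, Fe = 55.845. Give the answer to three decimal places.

47.64 wt% FeO ÷ 71.844 g/mol = 0.66310 mol, giving 0.66310 Fe and 0.66310 O.
52.62 wt% TiO2 ÷ 79.865 g/mol = 0.65886 mol, giving 0.65886 Ti and 1.31772 O.
Oxygen sums to 1.98082; scaling by 3/1.98082 = 1.51452 puts the formula on 3 O.
Ti: 0.65886 × 1.51452 = 0.998 atoms per formula unit.

0.998 Ti apfu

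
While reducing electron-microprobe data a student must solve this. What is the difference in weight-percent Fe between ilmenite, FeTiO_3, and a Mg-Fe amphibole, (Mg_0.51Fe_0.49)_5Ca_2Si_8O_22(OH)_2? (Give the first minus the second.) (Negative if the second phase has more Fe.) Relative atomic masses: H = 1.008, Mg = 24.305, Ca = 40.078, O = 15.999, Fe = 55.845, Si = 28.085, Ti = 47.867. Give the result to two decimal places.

21.43 percentage points

M(FeTiO_3) = 151.709 g/mol, so wt% Fe = 55.845/151.709 × 100 = 36.81%.
M((Mg_0.51Fe_0.49)_5Ca_2Si_8O_22(OH)_2) = 889.626 g/mol, so wt% Fe = 136.820/889.626 × 100 = 15.38%.
36.81 − 15.38 = 21.43 pp.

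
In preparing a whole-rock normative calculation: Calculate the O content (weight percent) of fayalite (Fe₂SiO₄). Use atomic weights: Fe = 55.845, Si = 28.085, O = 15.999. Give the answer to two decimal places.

31.41 weight percent

Molar mass of Fe₂SiO₄: 2×55.845 + 1×28.085 + 4×15.999 = 203.771 g/mol.
Mass of O per formula unit: 4 × 15.999 = 63.996 g.
Weight fraction O = 63.996 / 203.771 = 0.3141.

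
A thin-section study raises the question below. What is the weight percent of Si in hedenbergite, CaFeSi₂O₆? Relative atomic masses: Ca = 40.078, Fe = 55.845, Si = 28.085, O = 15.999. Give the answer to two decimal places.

M(CaFeSi₂O₆) = 248.087 g/mol.
Si contributes 2 × 28.085 = 56.170 g per mole.
56.170/248.087 = 0.2264 → 22.64%.

22.64 wt%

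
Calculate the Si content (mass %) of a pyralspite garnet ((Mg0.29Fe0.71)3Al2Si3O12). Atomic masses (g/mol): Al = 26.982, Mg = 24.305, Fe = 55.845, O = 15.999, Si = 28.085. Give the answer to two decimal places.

17.92 mass %

Formula mass = 0.87*24.305 + 2.13*55.845 + 2*26.982 + 3*28.085 + 12*15.999 = 470.302 g/mol, of which 84.255 g is Si.
So Si makes up 84.255/470.302 = 0.1792 of the mass, i.e. 17.92%.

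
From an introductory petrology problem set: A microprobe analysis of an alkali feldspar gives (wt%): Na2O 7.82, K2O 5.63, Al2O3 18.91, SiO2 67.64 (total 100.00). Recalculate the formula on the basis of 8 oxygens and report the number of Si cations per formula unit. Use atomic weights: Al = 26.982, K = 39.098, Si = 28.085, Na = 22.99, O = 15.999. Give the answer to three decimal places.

3.008 Si apfu

Na2O (M=61.979): mol = 0.12617; Na = 0.25234, O = 0.12617.
K2O (M=94.195): mol = 0.05977; K = 0.11954, O = 0.05977.
Al2O3 (M=101.961): mol = 0.18546; Al = 0.37092, O = 0.55638.
SiO2 (M=60.083): mol = 1.12578; Si = 1.12578, O = 2.25156.
ΣO = 2.99388; factor = 8/ΣO = 2.67212.
Si apfu = 1.12578 × 2.67212 = 3.008.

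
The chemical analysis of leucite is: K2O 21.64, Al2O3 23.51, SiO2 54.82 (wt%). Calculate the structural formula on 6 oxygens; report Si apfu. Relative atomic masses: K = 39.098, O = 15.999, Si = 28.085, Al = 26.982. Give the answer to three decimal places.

1.993 Si apfu

K2O: 21.64/94.195 = 0.22974 mol → 0.45948 mol K, 0.22974 mol O.
Al2O3: 23.51/101.961 = 0.23058 mol → 0.46116 mol Al, 0.69174 mol O.
SiO2: 54.82/60.083 = 0.91240 mol → 0.91240 mol Si, 1.82480 mol O.
Total oxygen = 2.74628 mol. Normalization factor = 6/2.74628 = 2.18477.
Si per 6 O = 0.91240 × 2.18477 = 1.993.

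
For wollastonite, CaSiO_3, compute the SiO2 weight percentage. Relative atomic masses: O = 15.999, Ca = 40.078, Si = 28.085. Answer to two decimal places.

Formula mass = 116.160 g/mol.
1 Si → 1.0000 mol SiO2 per formula unit; M(SiO2) = 60.083, so SiO2 mass = 60.083 g.
60.083/116.160 × 100 = 51.72 wt%.

51.72 wt%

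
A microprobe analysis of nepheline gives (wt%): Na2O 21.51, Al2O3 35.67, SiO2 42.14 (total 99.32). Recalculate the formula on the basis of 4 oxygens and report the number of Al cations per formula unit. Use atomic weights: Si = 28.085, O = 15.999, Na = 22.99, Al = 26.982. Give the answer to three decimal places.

1.000 Al apfu

21.51 wt% Na2O ÷ 61.979 g/mol = 0.34705 mol, giving 0.69410 Na and 0.34705 O.
35.67 wt% Al2O3 ÷ 101.961 g/mol = 0.34984 mol, giving 0.69968 Al and 1.04952 O.
42.14 wt% SiO2 ÷ 60.083 g/mol = 0.70136 mol, giving 0.70136 Si and 1.40272 O.
Oxygen sums to 2.79929; scaling by 4/2.79929 = 1.42893 puts the formula on 4 O.
Al: 0.69968 × 1.42893 = 1.000 atoms per formula unit.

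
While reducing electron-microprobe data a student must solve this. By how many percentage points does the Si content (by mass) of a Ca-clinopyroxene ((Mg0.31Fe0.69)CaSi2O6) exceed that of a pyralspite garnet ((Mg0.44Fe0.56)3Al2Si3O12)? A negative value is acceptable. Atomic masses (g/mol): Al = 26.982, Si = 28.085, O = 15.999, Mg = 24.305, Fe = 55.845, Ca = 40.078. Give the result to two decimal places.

5.10 percentage points

Si in (Mg0.31Fe0.69)CaSi2O6: molar mass 238.310 g/mol; 2×28.085 = 56.170 g → 23.57 wt%.
Si in (Mg0.44Fe0.56)3Al2Si3O12: molar mass 456.109 g/mol; 3×28.085 = 84.255 g → 18.47 wt%.
Difference = 23.57 − 18.47 = 5.10 percentage points.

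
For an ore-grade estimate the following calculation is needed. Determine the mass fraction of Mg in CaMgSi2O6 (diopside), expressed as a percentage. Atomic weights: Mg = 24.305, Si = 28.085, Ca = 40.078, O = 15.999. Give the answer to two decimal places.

11.22 weight percent

Formula mass = 1×40.078 + 1×24.305 + 2×28.085 + 6×15.999 = 216.547 g/mol, of which 24.305 g is Mg.
So Mg makes up 24.305/216.547 = 0.1122 of the mass, i.e. 11.22%.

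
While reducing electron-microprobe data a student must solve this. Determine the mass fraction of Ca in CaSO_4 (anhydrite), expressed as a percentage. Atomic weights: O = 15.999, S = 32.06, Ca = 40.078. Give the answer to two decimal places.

29.44 wt%

M(CaSO_4) = 136.134 g/mol.
Ca contributes 1 × 40.078 = 40.078 g per mole.
40.078/136.134 = 0.2944 → 29.44%.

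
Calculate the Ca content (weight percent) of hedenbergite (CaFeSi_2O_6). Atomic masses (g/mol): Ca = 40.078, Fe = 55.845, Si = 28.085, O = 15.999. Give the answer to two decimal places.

16.15 weight percent

Molar mass of CaFeSi_2O_6: 1*40.078 + 1*55.845 + 2*28.085 + 6*15.999 = 248.087 g/mol.
Mass of Ca per formula unit: 1 × 40.078 = 40.078 g.
Weight fraction Ca = 40.078 / 248.087 = 0.1615.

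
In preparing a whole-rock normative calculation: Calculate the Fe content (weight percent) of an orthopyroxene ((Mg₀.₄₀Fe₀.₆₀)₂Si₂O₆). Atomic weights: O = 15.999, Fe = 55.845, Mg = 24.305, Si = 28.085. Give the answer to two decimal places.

28.08 weight percent

Molar mass of (Mg₀.₄₀Fe₀.₆₀)₂Si₂O₆: 0.80·24.305 + 1.20·55.845 + 2·28.085 + 6·15.999 = 238.622 g/mol.
Mass of Fe per formula unit: 1.20 × 55.845 = 67.014 g.
Weight fraction Fe = 67.014 / 238.622 = 0.2808.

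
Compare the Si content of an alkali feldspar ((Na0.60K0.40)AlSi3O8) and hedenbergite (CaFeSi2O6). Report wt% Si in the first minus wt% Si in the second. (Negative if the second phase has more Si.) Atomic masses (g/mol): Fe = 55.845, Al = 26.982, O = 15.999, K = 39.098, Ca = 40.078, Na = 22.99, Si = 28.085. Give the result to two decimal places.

Si in (Na0.60K0.40)AlSi3O8: molar mass 268.662 g/mol; 3×28.085 = 84.255 g → 31.36 wt%.
Si in CaFeSi2O6: molar mass 248.087 g/mol; 2×28.085 = 56.170 g → 22.64 wt%.
Difference = 31.36 − 22.64 = 8.72 percentage points.

8.72 percentage points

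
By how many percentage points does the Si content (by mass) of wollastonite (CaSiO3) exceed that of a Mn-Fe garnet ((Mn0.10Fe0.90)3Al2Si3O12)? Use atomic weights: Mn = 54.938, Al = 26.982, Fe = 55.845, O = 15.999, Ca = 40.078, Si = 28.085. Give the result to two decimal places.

First mineral: 28.085 g Si in 116.160 g formula = 24.18 wt% Si.
Second mineral: 84.255 g Si in 497.470 g formula = 16.94 wt% Si.
24.18% − 16.94% gives a difference of 7.24 percentage points.

7.24 percentage points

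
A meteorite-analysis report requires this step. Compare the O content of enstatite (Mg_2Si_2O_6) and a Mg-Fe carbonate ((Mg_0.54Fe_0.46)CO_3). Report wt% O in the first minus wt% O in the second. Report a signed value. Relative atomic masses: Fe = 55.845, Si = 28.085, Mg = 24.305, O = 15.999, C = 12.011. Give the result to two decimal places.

-0.76 percentage points

First mineral: 95.994 g O in 200.774 g formula = 47.81 wt% O.
Second mineral: 47.997 g O in 98.821 g formula = 48.57 wt% O.
47.81% − 48.57% gives a difference of -0.76 percentage points.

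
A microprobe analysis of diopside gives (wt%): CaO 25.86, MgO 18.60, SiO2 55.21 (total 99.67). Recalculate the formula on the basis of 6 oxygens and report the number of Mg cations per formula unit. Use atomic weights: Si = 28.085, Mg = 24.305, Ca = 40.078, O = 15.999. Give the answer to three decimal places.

25.86 wt% CaO ÷ 56.077 g/mol = 0.46115 mol, giving 0.46115 Ca and 0.46115 O.
18.60 wt% MgO ÷ 40.304 g/mol = 0.46149 mol, giving 0.46149 Mg and 0.46149 O.
55.21 wt% SiO2 ÷ 60.083 g/mol = 0.91890 mol, giving 0.91890 Si and 1.83780 O.
Oxygen sums to 2.76044; scaling by 6/2.76044 = 2.17357 puts the formula on 6 O.
Mg: 0.46149 × 2.17357 = 1.003 atoms per formula unit.

1.003 Mg apfu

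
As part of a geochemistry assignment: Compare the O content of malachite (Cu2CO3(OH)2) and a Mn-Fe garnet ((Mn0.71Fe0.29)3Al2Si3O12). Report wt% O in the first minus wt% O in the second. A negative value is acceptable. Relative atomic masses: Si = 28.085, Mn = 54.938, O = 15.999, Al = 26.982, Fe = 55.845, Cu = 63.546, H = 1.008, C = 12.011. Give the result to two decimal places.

-2.54 percentage points

O in Cu2CO3(OH)2: molar mass 221.114 g/mol; 5×15.999 = 79.995 g → 36.18 wt%.
O in (Mn0.71Fe0.29)3Al2Si3O12: molar mass 495.810 g/mol; 12×15.999 = 191.988 g → 38.72 wt%.
Difference = 36.18 − 38.72 = -2.54 percentage points.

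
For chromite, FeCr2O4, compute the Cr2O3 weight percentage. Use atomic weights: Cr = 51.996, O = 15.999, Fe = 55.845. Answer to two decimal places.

67.90 wt%

M(FeCr2O4) = 223.833 g/mol; M(Cr2O3) = 151.989 g/mol.
Moles Cr2O3 per formula unit = 2 Cr ÷ 2 = 1.0000.
Cr2O3 fraction = (1.0000 × 151.989) / 223.833 = 151.989/223.833 = 0.6790.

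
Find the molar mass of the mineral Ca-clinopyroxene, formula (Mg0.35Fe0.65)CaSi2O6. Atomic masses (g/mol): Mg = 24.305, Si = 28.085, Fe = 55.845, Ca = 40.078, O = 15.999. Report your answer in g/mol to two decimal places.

237.05 g/mol

M = 0.35×24.305 + 0.65×55.845 + 1×40.078 + 2×28.085 + 6×15.999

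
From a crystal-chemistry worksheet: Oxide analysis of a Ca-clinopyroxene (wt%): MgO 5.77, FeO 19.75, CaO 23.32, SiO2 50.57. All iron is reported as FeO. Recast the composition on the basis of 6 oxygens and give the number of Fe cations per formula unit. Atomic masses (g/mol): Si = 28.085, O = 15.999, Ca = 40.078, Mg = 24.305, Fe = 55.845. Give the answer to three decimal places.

5.77 wt% MgO ÷ 40.304 g/mol = 0.14316 mol, giving 0.14316 Mg and 0.14316 O.
19.75 wt% FeO ÷ 71.844 g/mol = 0.27490 mol, giving 0.27490 Fe and 0.27490 O.
23.32 wt% CaO ÷ 56.077 g/mol = 0.41586 mol, giving 0.41586 Ca and 0.41586 O.
50.57 wt% SiO2 ÷ 60.083 g/mol = 0.84167 mol, giving 0.84167 Si and 1.68334 O.
Oxygen sums to 2.51726; scaling by 6/2.51726 = 2.38354 puts the formula on 6 O.
Fe: 0.27490 × 2.38354 = 0.655 atoms per formula unit.

0.655 Fe apfu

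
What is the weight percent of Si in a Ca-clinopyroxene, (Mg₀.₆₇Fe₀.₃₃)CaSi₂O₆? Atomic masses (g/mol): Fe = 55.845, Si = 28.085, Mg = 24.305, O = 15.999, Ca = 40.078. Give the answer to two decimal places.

Molar mass of (Mg₀.₆₇Fe₀.₃₃)CaSi₂O₆: 0.67*24.305 + 0.33*55.845 + 1*40.078 + 2*28.085 + 6*15.999 = 226.955 g/mol.
Mass of Si per formula unit: 2 × 28.085 = 56.170 g.
Weight fraction Si = 56.170 / 226.955 = 0.2475.

24.75 wt%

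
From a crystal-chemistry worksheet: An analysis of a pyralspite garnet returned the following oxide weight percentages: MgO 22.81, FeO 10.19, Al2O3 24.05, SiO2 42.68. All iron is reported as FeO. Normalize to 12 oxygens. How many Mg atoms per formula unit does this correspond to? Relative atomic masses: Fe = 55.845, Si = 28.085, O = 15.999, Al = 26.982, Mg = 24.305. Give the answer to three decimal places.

MgO: 22.81/40.304 = 0.56595 mol → 0.56595 mol Mg, 0.56595 mol O.
FeO: 10.19/71.844 = 0.14184 mol → 0.14184 mol Fe, 0.14184 mol O.
Al2O3: 24.05/101.961 = 0.23587 mol → 0.47174 mol Al, 0.70761 mol O.
SiO2: 42.68/60.083 = 0.71035 mol → 0.71035 mol Si, 1.42070 mol O.
Total oxygen = 2.83610 mol. Normalization factor = 12/2.83610 = 4.23116.
Mg per 12 O = 0.56595 × 4.23116 = 2.395.

2.395 Mg apfu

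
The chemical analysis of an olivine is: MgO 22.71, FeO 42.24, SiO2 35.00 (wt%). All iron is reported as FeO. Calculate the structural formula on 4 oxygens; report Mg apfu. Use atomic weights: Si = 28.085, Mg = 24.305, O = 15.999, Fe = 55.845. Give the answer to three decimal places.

MgO (M=40.304): mol = 0.56347; Mg = 0.56347, O = 0.56347.
FeO (M=71.844): mol = 0.58794; Fe = 0.58794, O = 0.58794.
SiO2 (M=60.083): mol = 0.58253; Si = 0.58253, O = 1.16506.
ΣO = 2.31647; factor = 4/ΣO = 1.72677.
Mg apfu = 0.56347 × 1.72677 = 0.973.

0.973 Mg apfu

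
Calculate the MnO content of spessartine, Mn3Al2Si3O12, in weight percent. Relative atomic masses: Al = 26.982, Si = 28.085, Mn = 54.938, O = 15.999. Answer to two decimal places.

Molar mass of Mn3Al2Si3O12 = 3*54.938 + 2*26.982 + 3*28.085 + 12*15.999 = 495.021 g/mol.
Each formula unit contains 3 Mn, equivalent to 3/1 = 3.0000 mol MnO.
M(MnO) = 1×54.938 + 1×15.999 = 70.937 g/mol.
Mass of MnO per formula unit = 3.0000 × 70.937 = 212.811 g.
MnO wt% = 212.811 / 495.021 × 100 = 42.99%.

42.99 wt%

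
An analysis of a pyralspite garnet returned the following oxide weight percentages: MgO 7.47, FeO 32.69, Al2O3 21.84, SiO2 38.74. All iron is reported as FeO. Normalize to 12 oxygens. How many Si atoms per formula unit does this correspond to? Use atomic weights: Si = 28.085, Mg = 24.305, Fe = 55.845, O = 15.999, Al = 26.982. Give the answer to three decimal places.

7.47 wt% MgO ÷ 40.304 g/mol = 0.18534 mol, giving 0.18534 Mg and 0.18534 O.
32.69 wt% FeO ÷ 71.844 g/mol = 0.45501 mol, giving 0.45501 Fe and 0.45501 O.
21.84 wt% Al2O3 ÷ 101.961 g/mol = 0.21420 mol, giving 0.42840 Al and 0.64260 O.
38.74 wt% SiO2 ÷ 60.083 g/mol = 0.64477 mol, giving 0.64477 Si and 1.28954 O.
Oxygen sums to 2.57249; scaling by 12/2.57249 = 4.66474 puts the formula on 12 O.
Si: 0.64477 × 4.66474 = 3.008 atoms per formula unit.

3.008 Si apfu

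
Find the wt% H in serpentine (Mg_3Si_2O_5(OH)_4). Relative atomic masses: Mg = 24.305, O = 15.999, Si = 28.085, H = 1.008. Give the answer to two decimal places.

Molar mass of Mg_3Si_2O_5(OH)_4: 3·24.305 + 2·28.085 + 9·15.999 + 4·1.008 = 277.108 g/mol.
Mass of H per formula unit: 4 × 1.008 = 4.032 g.
Weight fraction H = 4.032 / 277.108 = 0.0146.

1.46 mass %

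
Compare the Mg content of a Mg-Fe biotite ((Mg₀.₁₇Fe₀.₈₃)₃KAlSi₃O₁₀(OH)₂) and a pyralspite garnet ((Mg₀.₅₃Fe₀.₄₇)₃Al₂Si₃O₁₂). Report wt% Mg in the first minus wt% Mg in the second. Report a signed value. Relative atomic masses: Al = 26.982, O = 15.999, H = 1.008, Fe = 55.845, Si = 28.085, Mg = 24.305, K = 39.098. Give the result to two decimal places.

M((Mg₀.₁₇Fe₀.₈₃)₃KAlSi₃O₁₀(OH)₂) = 495.789 g/mol, so wt% Mg = 12.396/495.789 × 100 = 2.50%.
M((Mg₀.₅₃Fe₀.₄₇)₃Al₂Si₃O₁₂) = 447.593 g/mol, so wt% Mg = 38.645/447.593 × 100 = 8.63%.
2.50 − 8.63 = -6.13 pp.

-6.13 percentage points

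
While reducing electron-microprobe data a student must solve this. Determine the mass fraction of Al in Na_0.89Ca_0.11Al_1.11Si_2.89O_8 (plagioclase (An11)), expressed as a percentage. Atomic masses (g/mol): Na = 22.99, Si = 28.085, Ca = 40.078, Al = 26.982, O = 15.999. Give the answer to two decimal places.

Formula mass = 0.89*22.99 + 0.11*40.078 + 1.11*26.982 + 2.89*28.085 + 8*15.999 = 263.977 g/mol, of which 29.950 g is Al.
So Al makes up 29.950/263.977 = 0.1135 of the mass, i.e. 11.35%.

11.35 mass %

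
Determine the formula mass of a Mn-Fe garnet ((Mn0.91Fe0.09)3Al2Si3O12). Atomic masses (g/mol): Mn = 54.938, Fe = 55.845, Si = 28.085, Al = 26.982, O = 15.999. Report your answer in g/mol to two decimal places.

The formula mass is the sum 2.73·54.938 + 0.27·55.845 + 2·26.982 + 3·28.085 + 12·15.999.

495.27 g/mol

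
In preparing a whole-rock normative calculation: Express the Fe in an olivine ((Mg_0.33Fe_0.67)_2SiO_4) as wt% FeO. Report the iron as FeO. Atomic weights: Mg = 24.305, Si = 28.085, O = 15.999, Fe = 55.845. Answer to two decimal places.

52.62 wt%

M((Mg_0.33Fe_0.67)_2SiO_4) = 182.955 g/mol; M(FeO) = 71.844 g/mol.
Moles FeO per formula unit = 1.34 Fe ÷ 1 = 1.3400.
FeO fraction = (1.3400 × 71.844) / 182.955 = 96.271/182.955 = 0.5262.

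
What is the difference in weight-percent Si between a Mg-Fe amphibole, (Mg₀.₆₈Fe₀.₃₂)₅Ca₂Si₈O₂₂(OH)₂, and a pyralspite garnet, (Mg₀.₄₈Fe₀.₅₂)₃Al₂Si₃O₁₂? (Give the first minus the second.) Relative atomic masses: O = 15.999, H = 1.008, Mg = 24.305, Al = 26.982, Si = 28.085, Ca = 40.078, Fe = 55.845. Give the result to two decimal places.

7.41 percentage points

Si in (Mg₀.₆₈Fe₀.₃₂)₅Ca₂Si₈O₂₂(OH)₂: molar mass 862.817 g/mol; 8×28.085 = 224.680 g → 26.04 wt%.
Si in (Mg₀.₄₈Fe₀.₅₂)₃Al₂Si₃O₁₂: molar mass 452.324 g/mol; 3×28.085 = 84.255 g → 18.63 wt%.
Difference = 26.04 − 18.63 = 7.41 percentage points.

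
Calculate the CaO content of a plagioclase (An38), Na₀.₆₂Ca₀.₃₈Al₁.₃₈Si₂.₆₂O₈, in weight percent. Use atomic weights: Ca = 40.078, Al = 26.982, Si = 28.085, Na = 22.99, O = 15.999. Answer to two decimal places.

M(Na₀.₆₂Ca₀.₃₈Al₁.₃₈Si₂.₆₂O₈) = 268.293 g/mol; M(CaO) = 56.077 g/mol.
Moles CaO per formula unit = 0.38 Ca ÷ 1 = 0.3800.
CaO fraction = (0.3800 × 56.077) / 268.293 = 21.309/268.293 = 0.0794.

7.94 wt%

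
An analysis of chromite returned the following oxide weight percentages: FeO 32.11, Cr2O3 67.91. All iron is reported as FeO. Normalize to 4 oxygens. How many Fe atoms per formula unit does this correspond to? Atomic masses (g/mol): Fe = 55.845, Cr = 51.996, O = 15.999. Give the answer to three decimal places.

FeO (M=71.844): mol = 0.44694; Fe = 0.44694, O = 0.44694.
Cr2O3 (M=151.989): mol = 0.44681; Cr = 0.89362, O = 1.34043.
ΣO = 1.78737; factor = 4/ΣO = 2.23792.
Fe apfu = 0.44694 × 2.23792 = 1.000.

1.000 Fe apfu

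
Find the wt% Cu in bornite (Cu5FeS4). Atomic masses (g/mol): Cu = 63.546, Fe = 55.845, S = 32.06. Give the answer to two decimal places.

Formula mass = 5×63.546 + 1×55.845 + 4×32.06 = 501.815 g/mol, of which 317.730 g is Cu.
So Cu makes up 317.730/501.815 = 0.6332 of the mass, i.e. 63.32%.

63.32 mass %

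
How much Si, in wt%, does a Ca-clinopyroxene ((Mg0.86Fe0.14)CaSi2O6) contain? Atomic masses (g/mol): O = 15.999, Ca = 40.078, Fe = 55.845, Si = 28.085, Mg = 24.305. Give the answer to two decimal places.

25.42 wt%

Formula mass = 0.86·24.305 + 0.14·55.845 + 1·40.078 + 2·28.085 + 6·15.999 = 220.963 g/mol, of which 56.170 g is Si.
So Si makes up 56.170/220.963 = 0.2542 of the mass, i.e. 25.42%.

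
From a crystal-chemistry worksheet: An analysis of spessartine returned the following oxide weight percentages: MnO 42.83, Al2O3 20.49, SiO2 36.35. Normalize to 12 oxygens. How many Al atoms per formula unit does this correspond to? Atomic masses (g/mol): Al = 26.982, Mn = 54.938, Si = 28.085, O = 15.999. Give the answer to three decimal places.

1.996 Al apfu

MnO: 42.83/70.937 = 0.60378 mol → 0.60378 mol Mn, 0.60378 mol O.
Al2O3: 20.49/101.961 = 0.20096 mol → 0.40192 mol Al, 0.60288 mol O.
SiO2: 36.35/60.083 = 0.60500 mol → 0.60500 mol Si, 1.21000 mol O.
Total oxygen = 2.41666 mol. Normalization factor = 12/2.41666 = 4.96553.
Al per 12 O = 0.40192 × 4.96553 = 1.996.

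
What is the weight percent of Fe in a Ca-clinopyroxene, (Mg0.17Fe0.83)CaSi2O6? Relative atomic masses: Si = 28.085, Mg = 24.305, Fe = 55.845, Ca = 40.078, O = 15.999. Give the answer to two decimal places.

19.10 weight percent

M((Mg0.17Fe0.83)CaSi2O6) = 242.725 g/mol.
Fe contributes 0.83 × 55.845 = 46.351 g per mole.
46.351/242.725 = 0.1910 → 19.10%.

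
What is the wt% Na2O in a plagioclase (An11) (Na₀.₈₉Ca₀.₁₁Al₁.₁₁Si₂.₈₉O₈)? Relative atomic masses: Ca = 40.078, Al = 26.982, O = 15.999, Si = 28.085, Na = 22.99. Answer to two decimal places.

M(Na₀.₈₉Ca₀.₁₁Al₁.₁₁Si₂.₈₉O₈) = 263.977 g/mol; M(Na2O) = 61.979 g/mol.
Moles Na2O per formula unit = 0.89 Na ÷ 2 = 0.4450.
Na2O fraction = (0.4450 × 61.979) / 263.977 = 27.581/263.977 = 0.1045.

10.45 wt%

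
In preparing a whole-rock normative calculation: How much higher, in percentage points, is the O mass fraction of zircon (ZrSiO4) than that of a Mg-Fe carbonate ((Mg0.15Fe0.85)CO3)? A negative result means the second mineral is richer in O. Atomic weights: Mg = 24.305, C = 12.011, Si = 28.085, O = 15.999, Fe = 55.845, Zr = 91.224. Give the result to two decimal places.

First mineral: 63.996 g O in 183.305 g formula = 34.91 wt% O.
Second mineral: 47.997 g O in 111.122 g formula = 43.19 wt% O.
34.91% − 43.19% gives a difference of -8.28 percentage points.

-8.28 percentage points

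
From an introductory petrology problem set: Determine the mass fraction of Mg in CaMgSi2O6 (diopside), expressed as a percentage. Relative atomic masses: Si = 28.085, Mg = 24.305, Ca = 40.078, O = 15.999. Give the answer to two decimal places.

Formula mass = 1×40.078 + 1×24.305 + 2×28.085 + 6×15.999 = 216.547 g/mol, of which 24.305 g is Mg.
So Mg makes up 24.305/216.547 = 0.1122 of the mass, i.e. 11.22%.

11.22 wt%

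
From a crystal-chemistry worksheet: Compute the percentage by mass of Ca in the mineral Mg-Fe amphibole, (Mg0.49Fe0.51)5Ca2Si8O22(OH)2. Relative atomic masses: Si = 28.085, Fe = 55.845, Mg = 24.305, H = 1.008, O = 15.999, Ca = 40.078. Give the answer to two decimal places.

8.98 weight percent

Formula mass = 2.45*24.305 + 2.55*55.845 + 2*40.078 + 8*28.085 + 24*15.999 + 2*1.008 = 892.780 g/mol, of which 80.156 g is Ca.
So Ca makes up 80.156/892.780 = 0.0898 of the mass, i.e. 8.98%.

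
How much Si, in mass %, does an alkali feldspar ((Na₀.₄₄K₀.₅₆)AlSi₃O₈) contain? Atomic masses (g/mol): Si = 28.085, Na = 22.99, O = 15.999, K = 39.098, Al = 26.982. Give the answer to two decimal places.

M((Na₀.₄₄K₀.₅₆)AlSi₃O₈) = 271.239 g/mol.
Si contributes 3 × 28.085 = 84.255 g per mole.
84.255/271.239 = 0.3106 → 31.06%.

31.06 mass %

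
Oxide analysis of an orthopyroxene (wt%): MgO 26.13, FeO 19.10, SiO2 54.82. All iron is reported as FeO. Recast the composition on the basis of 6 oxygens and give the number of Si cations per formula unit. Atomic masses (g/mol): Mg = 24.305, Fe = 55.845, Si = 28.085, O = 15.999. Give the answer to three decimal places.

1.999 Si apfu

26.13 wt% MgO ÷ 40.304 g/mol = 0.64832 mol, giving 0.64832 Mg and 0.64832 O.
19.10 wt% FeO ÷ 71.844 g/mol = 0.26585 mol, giving 0.26585 Fe and 0.26585 O.
54.82 wt% SiO2 ÷ 60.083 g/mol = 0.91240 mol, giving 0.91240 Si and 1.82480 O.
Oxygen sums to 2.73897; scaling by 6/2.73897 = 2.19060 puts the formula on 6 O.
Si: 0.91240 × 2.19060 = 1.999 atoms per formula unit.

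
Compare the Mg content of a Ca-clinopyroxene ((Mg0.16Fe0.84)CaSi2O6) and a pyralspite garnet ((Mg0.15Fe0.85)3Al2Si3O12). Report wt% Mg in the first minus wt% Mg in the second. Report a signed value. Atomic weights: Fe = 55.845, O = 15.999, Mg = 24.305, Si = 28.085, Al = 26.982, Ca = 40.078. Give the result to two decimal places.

-0.66 percentage points

First mineral: 3.889 g Mg in 243.041 g formula = 1.60 wt% Mg.
Second mineral: 10.937 g Mg in 483.549 g formula = 2.26 wt% Mg.
1.60% − 2.26% gives a difference of -0.66 percentage points.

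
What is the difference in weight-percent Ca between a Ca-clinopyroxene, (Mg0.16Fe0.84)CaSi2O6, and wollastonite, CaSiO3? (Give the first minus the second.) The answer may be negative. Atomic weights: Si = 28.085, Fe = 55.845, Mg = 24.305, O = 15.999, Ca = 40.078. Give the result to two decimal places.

Ca in (Mg0.16Fe0.84)CaSi2O6: molar mass 243.041 g/mol; 1×40.078 = 40.078 g → 16.49 wt%.
Ca in CaSiO3: molar mass 116.160 g/mol; 1×40.078 = 40.078 g → 34.50 wt%.
Difference = 16.49 − 34.50 = -18.01 percentage points.

-18.01 percentage points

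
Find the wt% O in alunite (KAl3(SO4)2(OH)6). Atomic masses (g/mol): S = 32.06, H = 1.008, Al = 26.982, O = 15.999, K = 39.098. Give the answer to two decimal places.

54.08 mass %

Molar mass of KAl3(SO4)2(OH)6: 1·39.098 + 3·26.982 + 2·32.06 + 14·15.999 + 6·1.008 = 414.198 g/mol.
Mass of O per formula unit: 14 × 15.999 = 223.986 g.
Weight fraction O = 223.986 / 414.198 = 0.5408.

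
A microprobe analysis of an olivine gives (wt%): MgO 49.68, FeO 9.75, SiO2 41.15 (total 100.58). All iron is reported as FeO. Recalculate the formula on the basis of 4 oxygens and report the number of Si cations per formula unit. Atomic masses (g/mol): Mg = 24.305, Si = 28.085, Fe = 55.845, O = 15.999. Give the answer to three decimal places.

49.68 wt% MgO ÷ 40.304 g/mol = 1.23263 mol, giving 1.23263 Mg and 1.23263 O.
9.75 wt% FeO ÷ 71.844 g/mol = 0.13571 mol, giving 0.13571 Fe and 0.13571 O.
41.15 wt% SiO2 ÷ 60.083 g/mol = 0.68489 mol, giving 0.68489 Si and 1.36978 O.
Oxygen sums to 2.73812; scaling by 4/2.73812 = 1.46086 puts the formula on 4 O.
Si: 0.68489 × 1.46086 = 1.001 atoms per formula unit.

1.001 Si apfu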